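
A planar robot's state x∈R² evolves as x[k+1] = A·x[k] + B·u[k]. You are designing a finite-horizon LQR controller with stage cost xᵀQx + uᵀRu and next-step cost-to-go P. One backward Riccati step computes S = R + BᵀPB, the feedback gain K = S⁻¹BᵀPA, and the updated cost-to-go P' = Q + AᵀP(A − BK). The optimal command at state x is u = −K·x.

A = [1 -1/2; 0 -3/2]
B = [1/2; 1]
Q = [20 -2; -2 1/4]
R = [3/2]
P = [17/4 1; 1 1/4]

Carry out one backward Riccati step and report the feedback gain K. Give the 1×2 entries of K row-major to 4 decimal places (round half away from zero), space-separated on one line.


0.8197 -0.7049

BᵀP = [3.1250 0.7500]
S = R + BᵀPB = [3/2] + [2.3125] = [3.8125]
BᵀPA = [3.1250 -2.6875]
K = S⁻¹·BᵀPA = [0.8197 -0.7049]
A−BK = [0.5902 -0.1475; -0.8197 -0.7951]
AᵀP(A−BK) = [1.6885 -1.4221; -1.4221 1.2305]
P' = Q + AᵀP(A−BK) = [21.6885 -3.4221; -3.4221 1.4805]
tr(P') = 23.1691


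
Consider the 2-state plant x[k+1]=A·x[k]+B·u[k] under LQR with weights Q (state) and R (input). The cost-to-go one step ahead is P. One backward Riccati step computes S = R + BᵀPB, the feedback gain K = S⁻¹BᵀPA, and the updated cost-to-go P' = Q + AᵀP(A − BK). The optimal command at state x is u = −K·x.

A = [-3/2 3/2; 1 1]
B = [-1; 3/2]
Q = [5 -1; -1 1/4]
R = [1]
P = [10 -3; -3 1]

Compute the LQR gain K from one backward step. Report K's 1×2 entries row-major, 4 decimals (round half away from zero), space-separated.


1.1798 -0.7753

BᵀP = [-14.5000 4.5000]
S = R + BᵀPB = [1] + [21.2500] = [22.2500]
BᵀPA = [26.2500 -17.2500]
K = S⁻¹·BᵀPA = [1.1798 -0.7753]
A−BK = [-0.3202 0.7247; -0.7697 2.1629]
AᵀP(A−BK) = [1.5309 -1.1489; -1.1489 1.1264]
P' = Q + AᵀP(A−BK) = [6.5309 -2.1489; -2.1489 1.3764]
tr(P') = 7.9073


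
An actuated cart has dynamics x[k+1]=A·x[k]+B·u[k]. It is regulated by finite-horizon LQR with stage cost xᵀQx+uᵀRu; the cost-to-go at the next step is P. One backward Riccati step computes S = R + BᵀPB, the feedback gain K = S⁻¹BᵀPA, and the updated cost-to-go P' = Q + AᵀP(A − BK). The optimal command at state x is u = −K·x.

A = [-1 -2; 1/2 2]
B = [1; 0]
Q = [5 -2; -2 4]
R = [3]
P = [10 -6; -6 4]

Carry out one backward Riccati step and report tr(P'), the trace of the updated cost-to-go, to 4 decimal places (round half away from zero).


BᵀP = [10.0000 -6.0000]
S = R + BᵀPB = [3] + [10.0000] = [13.0000]
BᵀPA = [-13.0000 -32.0000]
K = S⁻¹·BᵀPA = [-1.0000 -2.4615]
A−BK = [0.0000 0.4615; 0.5000 2.0000]
AᵀP(A−BK) = [4.0000 10.0000; 10.0000 25.2308]
P' = Q + AᵀP(A−BK) = [9.0000 8.0000; 8.0000 29.2308]
tr(P') = 38.2308

38.2308


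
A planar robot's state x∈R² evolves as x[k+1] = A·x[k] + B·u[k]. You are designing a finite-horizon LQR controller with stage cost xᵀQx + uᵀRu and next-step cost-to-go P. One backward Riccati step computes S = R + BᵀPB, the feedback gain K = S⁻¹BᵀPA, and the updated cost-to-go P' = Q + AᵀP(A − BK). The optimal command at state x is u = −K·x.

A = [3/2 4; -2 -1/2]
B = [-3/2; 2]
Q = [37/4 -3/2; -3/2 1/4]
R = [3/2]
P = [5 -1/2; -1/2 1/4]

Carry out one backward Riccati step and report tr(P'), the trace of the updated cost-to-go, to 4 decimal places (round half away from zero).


21.3526

BᵀP = [-8.5000 1.2500]
S = R + BᵀPB = [3/2] + [15.2500] = [16.7500]
BᵀPA = [-15.2500 -34.6250]
K = S⁻¹·BᵀPA = [-0.9104 -2.0672]
A−BK = [0.1343 0.8993; -0.1791 3.6343]
AᵀP(A−BK) = [1.3657 3.1007; 3.1007 10.4869]
P' = Q + AᵀP(A−BK) = [10.6157 1.6007; 1.6007 10.7369]
tr(P') = 21.3526


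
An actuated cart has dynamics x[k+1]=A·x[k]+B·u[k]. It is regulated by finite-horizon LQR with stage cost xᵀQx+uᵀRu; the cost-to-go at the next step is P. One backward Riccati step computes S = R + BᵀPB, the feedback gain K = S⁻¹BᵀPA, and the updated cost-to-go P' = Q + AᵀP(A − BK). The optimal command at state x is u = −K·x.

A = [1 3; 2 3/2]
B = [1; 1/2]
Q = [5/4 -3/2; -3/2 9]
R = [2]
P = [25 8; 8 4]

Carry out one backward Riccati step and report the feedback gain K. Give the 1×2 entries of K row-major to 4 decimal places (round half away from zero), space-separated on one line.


BᵀP = [29.0000 10.0000]
S = R + BᵀPB = [2] + [34.0000] = [36.0000]
BᵀPA = [49.0000 102.0000]
K = S⁻¹·BᵀPA = [1.3611 2.8333]
A−BK = [-0.3611 0.1667; 1.3194 0.0833]
AᵀP(A−BK) = [6.3056 8.1667; 8.1667 17.0000]
P' = Q + AᵀP(A−BK) = [7.5556 6.6667; 6.6667 26.0000]
tr(P') = 33.5556

1.3611 2.8333


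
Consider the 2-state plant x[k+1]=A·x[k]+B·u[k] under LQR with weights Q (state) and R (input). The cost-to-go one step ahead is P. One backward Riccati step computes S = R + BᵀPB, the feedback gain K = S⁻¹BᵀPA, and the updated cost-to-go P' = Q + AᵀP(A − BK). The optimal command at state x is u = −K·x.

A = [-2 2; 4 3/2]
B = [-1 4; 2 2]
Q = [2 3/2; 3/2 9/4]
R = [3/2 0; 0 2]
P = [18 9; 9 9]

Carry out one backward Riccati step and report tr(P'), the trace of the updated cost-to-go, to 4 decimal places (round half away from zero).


BᵀP = [0.0000 9.0000; 90.0000 54.0000]
S = R + BᵀPB = [3/2 0; 0 2] + [18.0000 18.0000; 18.0000 468.0000] = [19.5000 18.0000; 18.0000 470.0000]
BᵀPA = [36.0000 13.5000; 36.0000 261.0000]
K = S⁻¹·BᵀPA = [1.8405 0.1863; 0.0061 0.5482]
A−BK = [-0.1839 -0.0064; 0.3068 0.0310]
AᵀP(A−BK) = [5.5215 0.5589; 0.5589 0.6589]
P' = Q + AᵀP(A−BK) = [7.5215 2.0589; 2.0589 2.9089]
tr(P') = 10.4304

10.4304


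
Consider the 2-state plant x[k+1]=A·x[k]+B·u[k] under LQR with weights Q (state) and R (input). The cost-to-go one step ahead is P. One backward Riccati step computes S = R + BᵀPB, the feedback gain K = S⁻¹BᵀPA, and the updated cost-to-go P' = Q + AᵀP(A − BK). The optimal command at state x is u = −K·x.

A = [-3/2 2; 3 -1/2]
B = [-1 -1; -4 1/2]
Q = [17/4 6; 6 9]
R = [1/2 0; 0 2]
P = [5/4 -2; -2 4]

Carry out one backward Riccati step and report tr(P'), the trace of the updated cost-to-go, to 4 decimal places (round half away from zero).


16.3349

BᵀP = [6.7500 -14.0000; -2.2500 4.0000]
S = R + BᵀPB = [1/2 0; 0 2] + [49.2500 -13.7500; -13.7500 4.2500] = [49.7500 -13.7500; -13.7500 6.2500]
BᵀPA = [-52.1250 20.5000; 15.3750 -6.5000]
K = S⁻¹·BᵀPA = [-0.9385 0.3179; 0.3954 -0.3405]
A−BK = [-2.0431 1.9774; -0.9515 0.9421]
AᵀP(A−BK) = [1.8162 -1.4415; -1.4415 1.2687]
P' = Q + AᵀP(A−BK) = [6.0662 4.5585; 4.5585 10.2687]
tr(P') = 16.3349


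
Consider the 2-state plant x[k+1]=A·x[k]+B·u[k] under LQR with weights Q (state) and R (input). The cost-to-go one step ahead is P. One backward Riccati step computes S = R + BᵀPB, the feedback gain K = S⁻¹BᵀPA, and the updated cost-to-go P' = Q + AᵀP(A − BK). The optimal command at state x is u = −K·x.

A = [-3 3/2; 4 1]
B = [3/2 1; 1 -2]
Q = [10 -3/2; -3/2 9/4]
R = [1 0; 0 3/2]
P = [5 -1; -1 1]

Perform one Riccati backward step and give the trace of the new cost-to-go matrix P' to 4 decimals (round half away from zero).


19.9076

BᵀP = [6.5000 -0.5000; 7.0000 -3.0000]
S = R + BᵀPB = [1 0; 0 3/2] + [9.2500 7.5000; 7.5000 13.0000] = [10.2500 7.5000; 7.5000 14.5000]
BᵀPA = [-21.5000 9.2500; -33.0000 7.5000]
K = S⁻¹·BᵀPA = [-0.6955 0.8430; -1.9161 0.0812]
A−BK = [-0.0406 0.1543; 0.8633 0.3194]
AᵀP(A−BK) = [6.8146 -0.6955; -0.6955 0.8430]
P' = Q + AᵀP(A−BK) = [16.8146 -2.1955; -2.1955 3.0930]
tr(P') = 19.9076


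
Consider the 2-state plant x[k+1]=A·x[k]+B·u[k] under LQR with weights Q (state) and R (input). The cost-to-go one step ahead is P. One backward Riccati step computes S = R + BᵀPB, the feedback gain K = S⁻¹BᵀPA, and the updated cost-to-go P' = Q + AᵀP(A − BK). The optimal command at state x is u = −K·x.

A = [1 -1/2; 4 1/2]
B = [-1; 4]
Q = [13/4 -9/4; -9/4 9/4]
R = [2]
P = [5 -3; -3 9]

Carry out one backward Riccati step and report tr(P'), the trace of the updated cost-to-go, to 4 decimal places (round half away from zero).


BᵀP = [-17.0000 39.0000]
S = R + BᵀPB = [2] + [173.0000] = [175.0000]
BᵀPA = [139.0000 28.0000]
K = S⁻¹·BᵀPA = [0.7943 0.1600]
A−BK = [1.7943 -0.3400; 0.8229 -0.1400]
AᵀP(A−BK) = [14.5943 -2.2400; -2.2400 0.5200]
P' = Q + AᵀP(A−BK) = [17.8443 -4.4900; -4.4900 2.7700]
tr(P') = 20.6143

20.6143


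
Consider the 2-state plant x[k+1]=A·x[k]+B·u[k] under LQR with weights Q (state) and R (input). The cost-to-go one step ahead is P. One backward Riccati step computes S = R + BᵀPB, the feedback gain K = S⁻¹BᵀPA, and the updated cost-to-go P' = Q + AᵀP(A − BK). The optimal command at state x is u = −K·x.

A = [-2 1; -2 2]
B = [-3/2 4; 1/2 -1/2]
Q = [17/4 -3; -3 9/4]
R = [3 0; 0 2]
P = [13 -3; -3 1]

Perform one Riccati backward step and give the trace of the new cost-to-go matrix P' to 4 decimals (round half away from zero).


9.5864

BᵀP = [-21.0000 5.0000; 53.5000 -12.5000]
S = R + BᵀPB = [3 0; 0 2] + [34.0000 -86.5000; -86.5000 220.2500] = [37.0000 -86.5000; -86.5000 222.2500]
BᵀPA = [32.0000 -11.0000; -82.0000 28.5000]
K = S⁻¹·BᵀPA = [0.0256 0.0277; -0.3590 0.1390]
A−BK = [-0.5256 0.4855; -2.1923 2.0557]
AᵀP(A−BK) = [1.7436 -1.4872; -1.4872 1.3428]
P' = Q + AᵀP(A−BK) = [5.9936 -4.4872; -4.4872 3.5928]
tr(P') = 9.5864


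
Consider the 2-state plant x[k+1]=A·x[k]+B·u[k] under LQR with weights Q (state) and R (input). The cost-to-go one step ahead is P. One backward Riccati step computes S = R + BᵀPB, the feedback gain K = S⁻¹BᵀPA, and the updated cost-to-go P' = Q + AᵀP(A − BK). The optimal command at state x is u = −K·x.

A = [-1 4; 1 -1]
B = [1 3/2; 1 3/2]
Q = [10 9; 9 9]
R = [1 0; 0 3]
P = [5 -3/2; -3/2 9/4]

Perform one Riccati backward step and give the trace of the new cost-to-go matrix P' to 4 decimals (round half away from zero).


85.5185

BᵀP = [3.5000 0.7500; 5.2500 1.1250]
S = R + BᵀPB = [1 0; 0 3] + [4.2500 6.3750; 6.3750 9.5625] = [5.2500 6.3750; 6.3750 12.5625]
BᵀPA = [-2.7500 13.2500; -4.1250 19.8750]
K = S⁻¹·BᵀPA = [-0.3259 1.5704; -0.1630 0.7852]
A−BK = [-0.4296 1.2519; 1.5704 -3.7481]
AᵀP(A−BK) = [8.6815 -22.1926; -22.1926 57.8370]
P' = Q + AᵀP(A−BK) = [18.6815 -13.1926; -13.1926 66.8370]
tr(P') = 85.5185


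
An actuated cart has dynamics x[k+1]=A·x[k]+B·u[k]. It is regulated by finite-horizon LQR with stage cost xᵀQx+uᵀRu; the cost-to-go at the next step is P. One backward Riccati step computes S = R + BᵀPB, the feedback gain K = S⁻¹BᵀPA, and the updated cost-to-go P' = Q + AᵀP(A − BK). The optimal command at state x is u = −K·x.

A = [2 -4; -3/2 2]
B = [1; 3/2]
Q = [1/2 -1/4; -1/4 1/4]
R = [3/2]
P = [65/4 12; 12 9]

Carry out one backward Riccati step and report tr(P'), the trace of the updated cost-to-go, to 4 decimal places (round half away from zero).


5.6883

BᵀP = [34.2500 25.5000]
S = R + BᵀPB = [3/2] + [72.5000] = [74.0000]
BᵀPA = [30.2500 -86.0000]
K = S⁻¹·BᵀPA = [0.4088 -1.1622]
A−BK = [1.5912 -2.8378; -2.1132 3.7432]
AᵀP(A−BK) = [0.8843 -1.8446; -1.8446 4.0541]
P' = Q + AᵀP(A−BK) = [1.3843 -2.0946; -2.0946 4.3041]
tr(P') = 5.6883


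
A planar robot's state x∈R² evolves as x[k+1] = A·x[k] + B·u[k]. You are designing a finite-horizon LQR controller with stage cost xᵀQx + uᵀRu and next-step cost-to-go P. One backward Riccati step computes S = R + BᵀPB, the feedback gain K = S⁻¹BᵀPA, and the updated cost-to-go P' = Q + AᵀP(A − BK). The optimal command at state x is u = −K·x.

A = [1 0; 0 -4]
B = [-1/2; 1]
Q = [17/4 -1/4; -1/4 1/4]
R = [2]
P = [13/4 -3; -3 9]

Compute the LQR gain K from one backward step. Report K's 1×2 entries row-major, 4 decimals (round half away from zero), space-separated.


BᵀP = [-4.6250 10.5000]
S = R + BᵀPB = [2] + [12.8125] = [14.8125]
BᵀPA = [-4.6250 -42.0000]
K = S⁻¹·BᵀPA = [-0.3122 -2.8354]
A−BK = [0.8439 -1.4177; 0.3122 -1.1646]
AᵀP(A−BK) = [1.8059 -1.1139; -1.1139 24.9114]
P' = Q + AᵀP(A−BK) = [6.0559 -1.3639; -1.3639 25.1614]
tr(P') = 31.2173

-0.3122 -2.8354


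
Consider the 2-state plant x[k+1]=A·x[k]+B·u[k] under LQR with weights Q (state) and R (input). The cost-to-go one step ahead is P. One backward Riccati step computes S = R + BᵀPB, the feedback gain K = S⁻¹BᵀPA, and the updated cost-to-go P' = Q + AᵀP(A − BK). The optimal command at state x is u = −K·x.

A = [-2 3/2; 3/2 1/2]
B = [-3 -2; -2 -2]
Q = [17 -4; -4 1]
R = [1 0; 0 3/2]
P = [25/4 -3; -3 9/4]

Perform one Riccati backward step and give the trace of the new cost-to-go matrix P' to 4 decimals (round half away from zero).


30.1829

BᵀP = [-12.7500 4.5000; -6.5000 1.5000]
S = R + BᵀPB = [1 0; 0 3/2] + [29.2500 16.5000; 16.5000 10.0000] = [30.2500 16.5000; 16.5000 11.5000]
BᵀPA = [32.2500 -16.8750; 15.2500 -9.0000]
K = S⁻¹·BᵀPA = [1.5769 -0.6025; -0.9364 0.0818]
A−BK = [0.8579 -0.1438; 2.7810 -0.5413]
AᵀP(A−BK) = [11.4883 -2.6303; -2.6303 0.6945]
P' = Q + AᵀP(A−BK) = [28.4883 -6.6303; -6.6303 1.6945]
tr(P') = 30.1829


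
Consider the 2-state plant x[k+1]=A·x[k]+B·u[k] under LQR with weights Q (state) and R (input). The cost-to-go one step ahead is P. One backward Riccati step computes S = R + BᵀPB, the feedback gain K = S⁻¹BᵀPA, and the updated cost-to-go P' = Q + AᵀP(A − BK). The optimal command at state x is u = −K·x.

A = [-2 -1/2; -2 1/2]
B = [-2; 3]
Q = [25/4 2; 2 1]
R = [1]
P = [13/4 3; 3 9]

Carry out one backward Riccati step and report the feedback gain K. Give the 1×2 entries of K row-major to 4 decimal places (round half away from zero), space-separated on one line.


BᵀP = [2.5000 21.0000]
S = R + BᵀPB = [1] + [58.0000] = [59.0000]
BᵀPA = [-47.0000 9.2500]
K = S⁻¹·BᵀPA = [-0.7966 0.1568]
A−BK = [-3.5932 -0.1864; 0.3898 0.0297]
AᵀP(A−BK) = [35.5593 1.6186; 1.6186 0.1123]
P' = Q + AᵀP(A−BK) = [41.8093 3.6186; 3.6186 1.1123]
tr(P') = 42.9216

-0.7966 0.1568


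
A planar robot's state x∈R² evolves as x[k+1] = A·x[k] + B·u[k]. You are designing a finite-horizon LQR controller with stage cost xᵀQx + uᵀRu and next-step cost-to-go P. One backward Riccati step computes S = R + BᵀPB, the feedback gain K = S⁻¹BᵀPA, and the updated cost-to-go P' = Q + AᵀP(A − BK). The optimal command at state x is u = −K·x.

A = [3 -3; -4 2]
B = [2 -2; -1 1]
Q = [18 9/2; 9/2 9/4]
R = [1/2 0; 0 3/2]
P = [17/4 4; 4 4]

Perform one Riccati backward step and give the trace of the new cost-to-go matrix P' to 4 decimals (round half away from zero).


25.9593

BᵀP = [4.5000 4.0000; -4.5000 -4.0000]
S = R + BᵀPB = [1/2 0; 0 3/2] + [5.0000 -5.0000; -5.0000 5.0000] = [5.5000 -5.0000; -5.0000 6.5000]
BᵀPA = [-2.5000 -5.5000; 2.5000 5.5000]
K = S⁻¹·BᵀPA = [-0.3488 -0.7674; 0.1163 0.2558]
A−BK = [3.9302 -0.9535; -4.4651 0.9767]
AᵀP(A−BK) = [5.0872 -0.8081; -0.8081 0.6221]
P' = Q + AᵀP(A−BK) = [23.0872 3.6919; 3.6919 2.8721]
tr(P') = 25.9593


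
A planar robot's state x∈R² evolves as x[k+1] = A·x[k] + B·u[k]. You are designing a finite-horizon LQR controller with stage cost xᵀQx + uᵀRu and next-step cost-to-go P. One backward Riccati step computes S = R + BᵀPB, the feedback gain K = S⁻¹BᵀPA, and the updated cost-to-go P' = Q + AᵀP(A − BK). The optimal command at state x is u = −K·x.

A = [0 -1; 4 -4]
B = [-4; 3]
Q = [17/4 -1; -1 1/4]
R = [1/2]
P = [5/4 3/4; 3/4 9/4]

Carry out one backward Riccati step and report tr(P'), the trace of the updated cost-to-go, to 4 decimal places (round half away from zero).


BᵀP = [-2.7500 3.7500]
S = R + BᵀPB = [1/2] + [22.2500] = [22.7500]
BᵀPA = [15.0000 -12.2500]
K = S⁻¹·BᵀPA = [0.6593 -0.5385]
A−BK = [2.6374 -3.1538; 2.0220 -2.3846]
AᵀP(A−BK) = [26.1099 -30.9231; -30.9231 36.6538]
P' = Q + AᵀP(A−BK) = [30.3599 -31.9231; -31.9231 36.9038]
tr(P') = 67.2637

67.2637


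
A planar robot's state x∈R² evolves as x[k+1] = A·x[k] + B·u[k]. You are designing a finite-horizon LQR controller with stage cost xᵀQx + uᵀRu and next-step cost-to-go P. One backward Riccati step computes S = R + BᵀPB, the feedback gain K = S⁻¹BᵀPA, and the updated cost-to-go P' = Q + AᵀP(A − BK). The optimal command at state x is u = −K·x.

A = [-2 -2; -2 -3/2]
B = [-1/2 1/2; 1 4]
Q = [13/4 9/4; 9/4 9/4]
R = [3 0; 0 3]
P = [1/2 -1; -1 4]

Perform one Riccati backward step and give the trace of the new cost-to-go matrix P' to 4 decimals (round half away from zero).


BᵀP = [-1.2500 4.5000; -3.7500 15.5000]
S = R + BᵀPB = [3 0; 0 3] + [5.1250 17.3750; 17.3750 60.1250] = [8.1250 17.3750; 17.3750 63.1250]
BᵀPA = [-6.5000 -4.2500; -23.5000 -15.7500]
K = S⁻¹·BᵀPA = [-0.0095 0.0255; -0.3697 -0.2565]
A−BK = [-1.8199 -1.8590; -0.5118 -0.4994]
AᵀP(A−BK) = [1.2512 1.1374; 1.1374 1.0681]
P' = Q + AᵀP(A−BK) = [4.5012 3.3874; 3.3874 3.3181]
tr(P') = 7.8193

7.8193


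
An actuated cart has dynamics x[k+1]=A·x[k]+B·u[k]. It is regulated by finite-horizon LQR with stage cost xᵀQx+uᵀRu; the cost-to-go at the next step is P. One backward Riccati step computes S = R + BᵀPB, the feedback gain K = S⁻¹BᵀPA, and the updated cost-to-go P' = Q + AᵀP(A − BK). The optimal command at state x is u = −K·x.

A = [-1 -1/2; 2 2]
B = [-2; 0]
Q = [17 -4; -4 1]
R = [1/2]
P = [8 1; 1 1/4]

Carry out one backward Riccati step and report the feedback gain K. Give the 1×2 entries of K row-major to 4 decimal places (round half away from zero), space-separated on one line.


0.3692 0.1231

BᵀP = [-16.0000 -2.0000]
S = R + BᵀPB = [1/2] + [32.0000] = [32.5000]
BᵀPA = [12.0000 4.0000]
K = S⁻¹·BᵀPA = [0.3692 0.1231]
A−BK = [-0.2615 -0.2538; 2.0000 2.0000]
AᵀP(A−BK) = [0.5692 0.5231; 0.5231 0.5077]
P' = Q + AᵀP(A−BK) = [17.5692 -3.4769; -3.4769 1.5077]
tr(P') = 19.0769


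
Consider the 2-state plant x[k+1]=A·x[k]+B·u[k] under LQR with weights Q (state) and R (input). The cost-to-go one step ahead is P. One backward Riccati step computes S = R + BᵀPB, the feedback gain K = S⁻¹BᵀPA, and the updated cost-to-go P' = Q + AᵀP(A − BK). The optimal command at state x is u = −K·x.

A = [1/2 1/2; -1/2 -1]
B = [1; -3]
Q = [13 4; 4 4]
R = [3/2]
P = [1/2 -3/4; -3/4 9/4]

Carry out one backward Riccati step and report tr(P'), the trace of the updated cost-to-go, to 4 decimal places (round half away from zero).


17.2611

BᵀP = [2.7500 -7.5000]
S = R + BᵀPB = [3/2] + [25.2500] = [26.7500]
BᵀPA = [5.1250 8.8750]
K = S⁻¹·BᵀPA = [0.1916 0.3318]
A−BK = [0.3084 0.1682; 0.0748 -0.0047]
AᵀP(A−BK) = [0.0806 0.1121; 0.1121 0.1805]
P' = Q + AᵀP(A−BK) = [13.0806 4.1121; 4.1121 4.1805]
tr(P') = 17.2611


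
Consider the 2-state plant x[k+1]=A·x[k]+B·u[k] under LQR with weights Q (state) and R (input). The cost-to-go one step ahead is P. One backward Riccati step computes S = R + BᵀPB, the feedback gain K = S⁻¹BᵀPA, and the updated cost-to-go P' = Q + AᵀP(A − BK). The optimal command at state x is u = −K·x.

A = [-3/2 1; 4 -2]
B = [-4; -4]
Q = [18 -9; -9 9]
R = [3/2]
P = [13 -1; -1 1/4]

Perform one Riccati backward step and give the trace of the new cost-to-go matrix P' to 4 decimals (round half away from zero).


BᵀP = [-48.0000 3.0000]
S = R + BᵀPB = [3/2] + [180.0000] = [181.5000]
BᵀPA = [84.0000 -54.0000]
K = S⁻¹·BᵀPA = [0.4628 -0.2975]
A−BK = [0.3512 -0.1901; 5.8512 -3.1901]
AᵀP(A−BK) = [6.3740 -3.5083; -3.5083 1.9339]
P' = Q + AᵀP(A−BK) = [24.3740 -12.5083; -12.5083 10.9339]
tr(P') = 35.3079

35.3079


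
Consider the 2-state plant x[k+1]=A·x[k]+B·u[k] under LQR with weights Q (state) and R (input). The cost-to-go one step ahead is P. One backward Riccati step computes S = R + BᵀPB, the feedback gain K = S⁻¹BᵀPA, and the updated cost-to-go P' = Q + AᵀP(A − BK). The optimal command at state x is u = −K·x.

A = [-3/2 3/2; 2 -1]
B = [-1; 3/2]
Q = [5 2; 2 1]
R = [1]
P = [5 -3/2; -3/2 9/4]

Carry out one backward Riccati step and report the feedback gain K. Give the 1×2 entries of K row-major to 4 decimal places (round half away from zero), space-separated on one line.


1.3253 -1.0120

BᵀP = [-7.2500 4.8750]
S = R + BᵀPB = [1] + [14.5625] = [15.5625]
BᵀPA = [20.6250 -15.7500]
K = S⁻¹·BᵀPA = [1.3253 -1.0120]
A−BK = [-0.1747 0.4880; 0.0120 0.5181]
AᵀP(A−BK) = [1.9157 -1.6265; -1.6265 2.0602]
P' = Q + AᵀP(A−BK) = [6.9157 0.3735; 0.3735 3.0602]
tr(P') = 9.9759


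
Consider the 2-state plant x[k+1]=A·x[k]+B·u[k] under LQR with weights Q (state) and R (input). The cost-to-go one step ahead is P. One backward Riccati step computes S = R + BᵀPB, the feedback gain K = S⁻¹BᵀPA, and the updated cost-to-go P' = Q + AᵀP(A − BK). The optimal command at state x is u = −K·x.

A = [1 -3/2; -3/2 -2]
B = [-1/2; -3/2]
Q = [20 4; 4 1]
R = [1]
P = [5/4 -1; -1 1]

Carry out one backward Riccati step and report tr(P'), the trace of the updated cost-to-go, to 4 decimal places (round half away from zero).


BᵀP = [0.8750 -1.0000]
S = R + BᵀPB = [1] + [1.0625] = [2.0625]
BᵀPA = [2.3750 0.6875]
K = S⁻¹·BᵀPA = [1.1515 0.3333]
A−BK = [1.5758 -1.3333; 0.2273 -1.5000]
AᵀP(A−BK) = [3.7652 0.0833; 0.0833 0.5833]
P' = Q + AᵀP(A−BK) = [23.7652 4.0833; 4.0833 1.5833]
tr(P') = 25.3485

25.3485


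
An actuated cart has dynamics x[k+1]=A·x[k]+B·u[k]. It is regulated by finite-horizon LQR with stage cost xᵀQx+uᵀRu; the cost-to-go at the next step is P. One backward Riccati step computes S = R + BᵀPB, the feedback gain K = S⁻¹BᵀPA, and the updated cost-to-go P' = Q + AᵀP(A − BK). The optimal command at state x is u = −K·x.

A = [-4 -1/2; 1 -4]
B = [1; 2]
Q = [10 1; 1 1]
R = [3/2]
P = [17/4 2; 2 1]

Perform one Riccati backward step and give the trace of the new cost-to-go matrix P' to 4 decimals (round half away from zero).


18.8644

BᵀP = [8.2500 4.0000]
S = R + BᵀPB = [3/2] + [16.2500] = [17.7500]
BᵀPA = [-29.0000 -20.1250]
K = S⁻¹·BᵀPA = [-1.6338 -1.1338]
A−BK = [-2.3662 0.6338; 4.2676 -1.7324]
AᵀP(A−BK) = [5.6197 2.6197; 2.6197 2.2447]
P' = Q + AᵀP(A−BK) = [15.6197 3.6197; 3.6197 3.2447]
tr(P') = 18.8644


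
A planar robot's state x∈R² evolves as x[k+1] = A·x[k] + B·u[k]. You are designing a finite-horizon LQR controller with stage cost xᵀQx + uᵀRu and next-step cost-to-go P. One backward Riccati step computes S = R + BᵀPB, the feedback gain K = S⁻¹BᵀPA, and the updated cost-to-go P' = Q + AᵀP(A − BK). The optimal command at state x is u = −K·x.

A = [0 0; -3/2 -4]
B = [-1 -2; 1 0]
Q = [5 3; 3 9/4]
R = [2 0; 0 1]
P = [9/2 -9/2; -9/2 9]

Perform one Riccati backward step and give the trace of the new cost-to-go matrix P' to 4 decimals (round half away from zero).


BᵀP = [-9.0000 13.5000; -9.0000 9.0000]
S = R + BᵀPB = [2 0; 0 1] + [22.5000 18.0000; 18.0000 18.0000] = [24.5000 18.0000; 18.0000 19.0000]
BᵀPA = [-20.2500 -54.0000; -13.5000 -36.0000]
K = S⁻¹·BᵀPA = [-1.0018 -2.6714; 0.2385 0.6360]
A−BK = [-0.5247 -1.3993; -0.4982 -1.3286]
AᵀP(A−BK) = [3.1842 8.4912; 8.4912 22.6431]
P' = Q + AᵀP(A−BK) = [8.1842 11.4912; 11.4912 24.8931]
tr(P') = 33.0773

33.0773


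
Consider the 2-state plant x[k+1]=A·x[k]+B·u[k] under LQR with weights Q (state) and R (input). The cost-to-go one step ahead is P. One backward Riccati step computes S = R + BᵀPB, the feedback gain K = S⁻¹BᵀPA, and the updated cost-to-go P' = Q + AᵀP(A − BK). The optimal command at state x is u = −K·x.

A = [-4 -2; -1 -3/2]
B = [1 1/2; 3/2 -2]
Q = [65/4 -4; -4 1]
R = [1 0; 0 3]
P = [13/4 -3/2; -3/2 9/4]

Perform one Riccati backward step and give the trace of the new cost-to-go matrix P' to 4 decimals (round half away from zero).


33.2381

BᵀP = [1.0000 1.8750; 4.6250 -5.2500]
S = R + BᵀPB = [1 0; 0 3] + [3.8125 -3.2500; -3.2500 12.8125] = [4.8125 -3.2500; -3.2500 15.8125]
BᵀPA = [-5.8750 -4.8125; -13.2500 -1.3750]
K = S⁻¹·BᵀPA = [-2.0746 -1.2294; -1.2644 -0.3396]
A−BK = [-1.2932 -0.6008; -0.4168 -0.3352]
AᵀP(A−BK) = [13.3089 5.6524; 5.6524 2.6792]
P' = Q + AᵀP(A−BK) = [29.5589 1.6524; 1.6524 3.6792]
tr(P') = 33.2381


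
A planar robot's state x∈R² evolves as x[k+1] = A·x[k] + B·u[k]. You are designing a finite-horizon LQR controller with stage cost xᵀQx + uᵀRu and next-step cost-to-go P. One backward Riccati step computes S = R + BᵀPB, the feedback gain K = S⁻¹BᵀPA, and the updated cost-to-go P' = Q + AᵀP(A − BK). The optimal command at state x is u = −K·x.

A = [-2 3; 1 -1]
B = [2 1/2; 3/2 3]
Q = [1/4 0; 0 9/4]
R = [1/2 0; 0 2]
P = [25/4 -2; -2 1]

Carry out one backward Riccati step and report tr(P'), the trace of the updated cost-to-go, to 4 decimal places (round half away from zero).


BᵀP = [9.5000 -2.5000; -2.8750 2.0000]
S = R + BᵀPB = [1/2 0; 0 2] + [15.2500 -2.7500; -2.7500 4.5625] = [15.7500 -2.7500; -2.7500 6.5625]
BᵀPA = [-21.5000 31.0000; 7.7500 -10.6250]
K = S⁻¹·BᵀPA = [-1.2504 1.8186; 0.6570 -0.8570]
A−BK = [0.1722 -0.2088; 0.9046 -1.1571]
AᵀP(A−BK) = [2.0254 -2.7581; -2.7581 3.7674]
P' = Q + AᵀP(A−BK) = [2.2754 -2.7581; -2.7581 6.0174]
tr(P') = 8.2929

8.2929


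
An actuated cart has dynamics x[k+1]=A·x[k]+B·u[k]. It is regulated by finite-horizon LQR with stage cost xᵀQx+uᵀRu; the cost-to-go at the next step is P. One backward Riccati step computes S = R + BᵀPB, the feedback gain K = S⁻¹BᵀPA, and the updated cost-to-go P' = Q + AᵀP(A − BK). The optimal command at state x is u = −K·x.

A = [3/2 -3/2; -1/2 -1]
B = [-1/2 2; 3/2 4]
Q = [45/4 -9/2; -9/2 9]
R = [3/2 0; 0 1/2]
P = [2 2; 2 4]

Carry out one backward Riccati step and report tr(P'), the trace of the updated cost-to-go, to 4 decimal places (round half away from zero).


BᵀP = [2.0000 5.0000; 12.0000 20.0000]
S = R + BᵀPB = [3/2 0; 0 1/2] + [6.5000 24.0000; 24.0000 104.0000] = [8.0000 24.0000; 24.0000 104.5000]
BᵀPA = [0.5000 -8.0000; 8.0000 -38.0000]
K = S⁻¹·BᵀPA = [-0.5375 0.2923; 0.2000 -0.4308]
A−BK = [0.8313 -0.4923; -0.4938 0.2846]
AᵀP(A−BK) = [1.1688 -0.7000; -0.7000 0.4692]
P' = Q + AᵀP(A−BK) = [12.4188 -5.2000; -5.2000 9.4692]
tr(P') = 21.8880

21.8880


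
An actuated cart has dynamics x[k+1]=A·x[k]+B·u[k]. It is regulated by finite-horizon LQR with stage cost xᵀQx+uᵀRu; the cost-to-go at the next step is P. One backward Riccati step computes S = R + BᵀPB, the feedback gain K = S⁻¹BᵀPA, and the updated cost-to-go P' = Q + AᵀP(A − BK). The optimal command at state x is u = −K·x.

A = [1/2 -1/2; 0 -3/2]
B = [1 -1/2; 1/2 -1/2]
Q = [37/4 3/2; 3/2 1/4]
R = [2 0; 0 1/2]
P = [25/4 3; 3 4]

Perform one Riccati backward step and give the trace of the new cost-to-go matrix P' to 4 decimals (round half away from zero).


BᵀP = [7.7500 5.0000; -4.6250 -3.5000]
S = R + BᵀPB = [2 0; 0 1/2] + [10.2500 -6.3750; -6.3750 4.0625] = [12.2500 -6.3750; -6.3750 4.5625]
BᵀPA = [3.8750 -11.3750; -2.3125 7.5625]
K = S⁻¹·BᵀPA = [0.1926 -0.2418; -0.2377 1.3197]
A−BK = [0.1885 0.4016; -0.2152 -0.7193]
AᵀP(A−BK) = [0.2664 0.1762; 0.1762 2.3320]
P' = Q + AᵀP(A−BK) = [9.5164 1.6762; 1.6762 2.5820]
tr(P') = 12.0984

12.0984


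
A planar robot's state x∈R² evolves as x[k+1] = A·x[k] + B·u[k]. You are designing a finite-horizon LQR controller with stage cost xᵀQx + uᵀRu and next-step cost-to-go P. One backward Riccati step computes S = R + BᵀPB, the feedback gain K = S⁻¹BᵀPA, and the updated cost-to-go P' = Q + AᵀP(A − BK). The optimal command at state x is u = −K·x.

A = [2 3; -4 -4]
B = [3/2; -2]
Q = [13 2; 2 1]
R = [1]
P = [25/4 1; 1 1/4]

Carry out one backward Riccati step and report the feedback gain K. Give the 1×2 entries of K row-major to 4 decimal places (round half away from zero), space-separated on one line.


1.0683 1.8012

BᵀP = [7.3750 1.0000]
S = R + BᵀPB = [1] + [9.0625] = [10.0625]
BᵀPA = [10.7500 18.1250]
K = S⁻¹·BᵀPA = [1.0683 1.8012]
A−BK = [0.3975 0.2981; -1.8634 -0.3975]
AᵀP(A−BK) = [1.5155 2.1366; 2.1366 3.6025]
P' = Q + AᵀP(A−BK) = [14.5155 4.1366; 4.1366 4.6025]
tr(P') = 19.1180


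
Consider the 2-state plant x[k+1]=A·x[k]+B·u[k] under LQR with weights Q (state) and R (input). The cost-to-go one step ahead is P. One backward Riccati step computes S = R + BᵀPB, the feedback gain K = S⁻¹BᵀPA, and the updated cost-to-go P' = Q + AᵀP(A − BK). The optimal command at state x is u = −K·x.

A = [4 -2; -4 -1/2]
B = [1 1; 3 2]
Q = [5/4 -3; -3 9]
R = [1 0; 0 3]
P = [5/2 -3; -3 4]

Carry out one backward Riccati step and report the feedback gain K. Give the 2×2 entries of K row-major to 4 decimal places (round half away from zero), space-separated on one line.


BᵀP = [-6.5000 9.0000; -3.5000 5.0000]
S = R + BᵀPB = [1 0; 0 3] + [20.5000 11.5000; 11.5000 6.5000] = [21.5000 11.5000; 11.5000 9.5000]
BᵀPA = [-62.0000 8.5000; -34.0000 4.5000]
K = S⁻¹·BᵀPA = [-2.7500 0.4028; -0.2500 -0.0139]
A−BK = [7.0000 -2.3889; 4.7500 -1.6806]
AᵀP(A−BK) = [21.0000 -5.5000; -5.5000 1.6389]
P' = Q + AᵀP(A−BK) = [22.2500 -8.5000; -8.5000 10.6389]
tr(P') = 32.8889

-2.7500 0.4028 -0.2500 -0.0139


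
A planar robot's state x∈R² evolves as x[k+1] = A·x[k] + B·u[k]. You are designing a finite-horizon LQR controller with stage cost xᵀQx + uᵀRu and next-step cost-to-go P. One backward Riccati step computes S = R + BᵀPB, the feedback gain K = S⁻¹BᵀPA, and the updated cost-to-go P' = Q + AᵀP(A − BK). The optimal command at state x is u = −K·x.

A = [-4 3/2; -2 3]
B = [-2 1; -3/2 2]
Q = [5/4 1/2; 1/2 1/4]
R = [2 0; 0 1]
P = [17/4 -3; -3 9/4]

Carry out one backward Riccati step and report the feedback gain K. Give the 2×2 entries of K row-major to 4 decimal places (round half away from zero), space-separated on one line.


1.5886 0.1552 0.8952 0.7471

BᵀP = [-4.0000 2.6250; -1.7500 1.5000]
S = R + BᵀPB = [2 0; 0 1] + [4.0625 1.2500; 1.2500 1.2500] = [6.0625 1.2500; 1.2500 2.2500]
BᵀPA = [10.7500 1.8750; 4.0000 1.8750]
K = S⁻¹·BᵀPA = [1.5886 0.1552; 0.8952 0.7471]
A−BK = [-1.7180 1.0634; -1.4075 1.7387]
AᵀP(A−BK) = [8.3415 1.3428; 1.3428 1.1206]
P' = Q + AᵀP(A−BK) = [9.5915 1.8428; 1.8428 1.3706]
tr(P') = 10.9622


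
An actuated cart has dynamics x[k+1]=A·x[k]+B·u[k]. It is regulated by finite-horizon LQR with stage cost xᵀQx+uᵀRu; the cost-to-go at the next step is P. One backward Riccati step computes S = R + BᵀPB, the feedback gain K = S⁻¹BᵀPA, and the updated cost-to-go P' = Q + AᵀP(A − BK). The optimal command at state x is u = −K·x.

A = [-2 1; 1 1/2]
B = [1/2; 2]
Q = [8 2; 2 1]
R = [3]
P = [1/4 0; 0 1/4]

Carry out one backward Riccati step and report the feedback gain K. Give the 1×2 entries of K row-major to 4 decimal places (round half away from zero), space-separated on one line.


BᵀP = [0.1250 0.5000]
S = R + BᵀPB = [3] + [1.0625] = [4.0625]
BᵀPA = [0.2500 0.3750]
K = S⁻¹·BᵀPA = [0.0615 0.0923]
A−BK = [-2.0308 0.9538; 0.8769 0.3154]
AᵀP(A−BK) = [1.2346 -0.3981; -0.3981 0.2779]
P' = Q + AᵀP(A−BK) = [9.2346 1.6019; 1.6019 1.2779]
tr(P') = 10.5125

0.0615 0.0923


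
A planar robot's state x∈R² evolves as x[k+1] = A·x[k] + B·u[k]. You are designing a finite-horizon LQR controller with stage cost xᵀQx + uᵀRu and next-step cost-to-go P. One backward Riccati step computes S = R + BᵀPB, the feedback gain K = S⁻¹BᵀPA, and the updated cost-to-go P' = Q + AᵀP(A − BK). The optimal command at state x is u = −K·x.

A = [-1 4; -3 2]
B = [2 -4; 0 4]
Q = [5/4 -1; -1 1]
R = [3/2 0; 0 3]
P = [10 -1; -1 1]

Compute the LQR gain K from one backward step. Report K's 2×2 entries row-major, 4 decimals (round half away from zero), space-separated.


BᵀP = [20.0000 -2.0000; -44.0000 8.0000]
S = R + BᵀPB = [3/2 0; 0 3] + [40.0000 -88.0000; -88.0000 208.0000] = [41.5000 -88.0000; -88.0000 211.0000]
BᵀPA = [-14.0000 76.0000; 20.0000 -160.0000]
K = S⁻¹·BᵀPA = [-1.1793 1.9319; -0.3970 0.0474]
A−BK = [-0.2296 0.3259; -1.4119 1.8104]
AᵀP(A−BK) = [4.4311 -5.9022; -5.9022 8.7644]
P' = Q + AᵀP(A−BK) = [5.6811 -6.9022; -6.9022 9.7644]
tr(P') = 15.4456

-1.1793 1.9319 -0.3970 0.0474


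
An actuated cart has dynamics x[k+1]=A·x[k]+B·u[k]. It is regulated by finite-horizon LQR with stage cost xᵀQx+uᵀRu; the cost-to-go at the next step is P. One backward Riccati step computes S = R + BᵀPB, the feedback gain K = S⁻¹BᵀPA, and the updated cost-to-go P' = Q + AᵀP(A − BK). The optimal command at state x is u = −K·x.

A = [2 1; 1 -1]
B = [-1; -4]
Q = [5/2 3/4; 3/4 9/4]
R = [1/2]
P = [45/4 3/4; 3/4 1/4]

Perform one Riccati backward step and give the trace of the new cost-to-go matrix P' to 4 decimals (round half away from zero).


13.7443

BᵀP = [-14.2500 -1.7500]
S = R + BᵀPB = [1/2] + [21.2500] = [21.7500]
BᵀPA = [-30.2500 -12.5000]
K = S⁻¹·BᵀPA = [-1.3908 -0.5747]
A−BK = [0.6092 0.4253; -4.5632 -3.2989]
AᵀP(A−BK) = [6.1782 4.1149; 4.1149 2.8161]
P' = Q + AᵀP(A−BK) = [8.6782 4.8649; 4.8649 5.0661]
tr(P') = 13.7443


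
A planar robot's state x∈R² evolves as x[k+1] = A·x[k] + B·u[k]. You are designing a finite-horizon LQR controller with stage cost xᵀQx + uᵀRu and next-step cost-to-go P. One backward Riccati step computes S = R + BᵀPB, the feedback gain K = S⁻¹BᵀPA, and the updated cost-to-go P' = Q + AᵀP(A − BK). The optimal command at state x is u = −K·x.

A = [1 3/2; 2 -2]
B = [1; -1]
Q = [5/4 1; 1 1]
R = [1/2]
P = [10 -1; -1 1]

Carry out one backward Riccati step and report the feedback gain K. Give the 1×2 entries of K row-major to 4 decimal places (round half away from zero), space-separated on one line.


0.5185 1.5185

BᵀP = [11.0000 -2.0000]
S = R + BᵀPB = [1/2] + [13.0000] = [13.5000]
BᵀPA = [7.0000 20.5000]
K = S⁻¹·BᵀPA = [0.5185 1.5185]
A−BK = [0.4815 -0.0185; 2.5185 -0.4815]
AᵀP(A−BK) = [6.3704 -0.6296; -0.6296 1.3704]
P' = Q + AᵀP(A−BK) = [7.6204 0.3704; 0.3704 2.3704]
tr(P') = 9.9907


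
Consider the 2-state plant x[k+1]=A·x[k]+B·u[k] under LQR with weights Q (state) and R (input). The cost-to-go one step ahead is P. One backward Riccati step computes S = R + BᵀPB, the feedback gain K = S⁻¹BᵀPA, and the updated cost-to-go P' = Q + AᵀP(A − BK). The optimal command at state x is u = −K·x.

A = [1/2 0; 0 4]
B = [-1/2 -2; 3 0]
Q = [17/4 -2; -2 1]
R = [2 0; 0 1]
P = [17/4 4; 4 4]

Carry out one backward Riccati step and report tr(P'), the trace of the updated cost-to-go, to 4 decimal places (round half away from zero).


BᵀP = [9.8750 10.0000; -8.5000 -8.0000]
S = R + BᵀPB = [2 0; 0 1] + [25.0625 -19.7500; -19.7500 17.0000] = [27.0625 -19.7500; -19.7500 18.0000]
BᵀPA = [4.9375 40.0000; -4.2500 -32.0000]
K = S⁻¹·BᵀPA = [0.0509 0.9066; -0.1803 -0.7830]
A−BK = [0.1648 -1.1127; -0.1526 1.2801]
AᵀP(A−BK) = [0.0451 0.1958; 0.1958 2.6787]
P' = Q + AᵀP(A−BK) = [4.2951 -1.8042; -1.8042 3.6787]
tr(P') = 7.9738

7.9738


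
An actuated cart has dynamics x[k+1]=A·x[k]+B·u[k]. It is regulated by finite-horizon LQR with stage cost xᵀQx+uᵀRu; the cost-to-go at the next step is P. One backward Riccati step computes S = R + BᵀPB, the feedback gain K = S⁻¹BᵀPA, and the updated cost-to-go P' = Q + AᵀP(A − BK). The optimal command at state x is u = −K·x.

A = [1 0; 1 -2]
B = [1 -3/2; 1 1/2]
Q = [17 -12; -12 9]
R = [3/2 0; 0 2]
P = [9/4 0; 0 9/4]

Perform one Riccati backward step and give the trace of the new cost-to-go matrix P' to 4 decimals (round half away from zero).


BᵀP = [2.2500 2.2500; -3.3750 1.1250]
S = R + BᵀPB = [3/2 0; 0 2] + [4.5000 -2.2500; -2.2500 5.6250] = [6.0000 -2.2500; -2.2500 7.6250]
BᵀPA = [4.5000 -4.5000; -2.2500 -2.2500]
K = S⁻¹·BᵀPA = [0.7189 -0.9677; -0.0829 -0.5806]
A−BK = [0.1567 0.0968; 0.3226 -0.7419]
AᵀP(A−BK) = [1.0783 -1.4516; -1.4516 3.3387]
P' = Q + AᵀP(A−BK) = [18.0783 -13.4516; -13.4516 12.3387]
tr(P') = 30.4171

30.4171


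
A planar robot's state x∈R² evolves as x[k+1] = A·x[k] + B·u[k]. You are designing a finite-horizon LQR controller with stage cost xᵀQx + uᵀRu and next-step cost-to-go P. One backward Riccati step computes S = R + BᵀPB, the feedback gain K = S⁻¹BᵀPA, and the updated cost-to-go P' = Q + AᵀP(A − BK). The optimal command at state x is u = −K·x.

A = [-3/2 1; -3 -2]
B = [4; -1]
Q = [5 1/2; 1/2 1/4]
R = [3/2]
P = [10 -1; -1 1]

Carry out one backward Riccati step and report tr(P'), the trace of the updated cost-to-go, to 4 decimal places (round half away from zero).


BᵀP = [41.0000 -5.0000]
S = R + BᵀPB = [3/2] + [169.0000] = [170.5000]
BᵀPA = [-46.5000 51.0000]
K = S⁻¹·BᵀPA = [-0.2727 0.2991]
A−BK = [-0.4091 -0.1965; -3.2727 -1.7009]
AᵀP(A−BK) = [9.8182 4.9091; 4.9091 2.7449]
P' = Q + AᵀP(A−BK) = [14.8182 5.4091; 5.4091 2.9949]
tr(P') = 17.8130

17.8130


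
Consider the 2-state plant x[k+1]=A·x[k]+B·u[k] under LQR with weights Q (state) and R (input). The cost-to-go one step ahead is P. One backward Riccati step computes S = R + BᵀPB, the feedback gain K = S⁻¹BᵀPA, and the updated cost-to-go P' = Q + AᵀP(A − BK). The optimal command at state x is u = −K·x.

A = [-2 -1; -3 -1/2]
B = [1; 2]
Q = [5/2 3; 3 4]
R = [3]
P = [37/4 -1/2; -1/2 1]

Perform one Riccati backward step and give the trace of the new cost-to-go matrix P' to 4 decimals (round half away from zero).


BᵀP = [8.2500 1.5000]
S = R + BᵀPB = [3] + [11.2500] = [14.2500]
BᵀPA = [-21.0000 -9.0000]
K = S⁻¹·BᵀPA = [-1.4737 -0.6316]
A−BK = [-0.5263 -0.3684; -0.0526 0.7632]
AᵀP(A−BK) = [9.0526 4.7368; 4.7368 3.3158]
P' = Q + AᵀP(A−BK) = [11.5526 7.7368; 7.7368 7.3158]
tr(P') = 18.8684

18.8684


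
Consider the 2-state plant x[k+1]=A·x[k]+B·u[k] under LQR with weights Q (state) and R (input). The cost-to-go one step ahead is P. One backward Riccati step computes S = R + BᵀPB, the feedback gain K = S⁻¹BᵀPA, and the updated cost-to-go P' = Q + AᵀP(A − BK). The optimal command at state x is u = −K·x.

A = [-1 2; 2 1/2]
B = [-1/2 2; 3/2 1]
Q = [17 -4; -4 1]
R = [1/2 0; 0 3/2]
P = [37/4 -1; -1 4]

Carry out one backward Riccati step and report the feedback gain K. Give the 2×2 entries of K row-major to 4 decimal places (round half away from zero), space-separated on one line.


1.3738 -0.2909 -0.1455 0.8916

BᵀP = [-6.1250 6.5000; 17.5000 2.0000]
S = R + BᵀPB = [1/2 0; 0 3/2] + [12.8125 -5.7500; -5.7500 37.0000] = [13.3125 -5.7500; -5.7500 38.5000]
BᵀPA = [19.1250 -9.0000; -13.5000 36.0000]
K = S⁻¹·BᵀPA = [1.3738 -0.2909; -0.1455 0.8916]
A−BK = [-0.0222 0.0713; 0.0848 0.0448]
AᵀP(A−BK) = [1.0124 -0.3989; -0.3989 1.2835]
P' = Q + AᵀP(A−BK) = [18.0124 -4.3989; -4.3989 2.2835]
tr(P') = 20.2959


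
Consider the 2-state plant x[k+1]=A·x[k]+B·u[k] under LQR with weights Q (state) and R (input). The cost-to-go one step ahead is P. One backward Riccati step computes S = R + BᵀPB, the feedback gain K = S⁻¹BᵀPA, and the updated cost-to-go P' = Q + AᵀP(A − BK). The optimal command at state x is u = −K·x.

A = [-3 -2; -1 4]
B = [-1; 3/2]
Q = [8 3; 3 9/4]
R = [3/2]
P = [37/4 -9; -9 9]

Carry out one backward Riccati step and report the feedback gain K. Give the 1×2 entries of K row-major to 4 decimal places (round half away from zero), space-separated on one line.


0.7888 2.3362

BᵀP = [-22.7500 22.5000]
S = R + BᵀPB = [3/2] + [56.5000] = [58.0000]
BᵀPA = [45.7500 135.5000]
K = S⁻¹·BᵀPA = [0.7888 2.3362]
A−BK = [-2.2112 0.3362; -2.1832 0.4957]
AᵀP(A−BK) = [2.1627 2.6185; 2.6185 8.4440]
P' = Q + AᵀP(A−BK) = [10.1627 5.6185; 5.6185 10.6940]
tr(P') = 20.8567


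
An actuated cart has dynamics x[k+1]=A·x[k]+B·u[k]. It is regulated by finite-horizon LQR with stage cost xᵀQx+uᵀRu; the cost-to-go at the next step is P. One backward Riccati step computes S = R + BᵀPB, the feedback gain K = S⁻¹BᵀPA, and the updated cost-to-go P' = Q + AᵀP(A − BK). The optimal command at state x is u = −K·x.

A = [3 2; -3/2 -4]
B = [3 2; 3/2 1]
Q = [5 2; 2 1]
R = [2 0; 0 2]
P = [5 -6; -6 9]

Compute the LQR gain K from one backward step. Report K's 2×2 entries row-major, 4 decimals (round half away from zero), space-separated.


BᵀP = [6.0000 -4.5000; 4.0000 -3.0000]
S = R + BᵀPB = [2 0; 0 2] + [11.2500 7.5000; 7.5000 5.0000] = [13.2500 7.5000; 7.5000 7.0000]
BᵀPA = [24.7500 30.0000; 16.5000 20.0000]
K = S⁻¹·BᵀPA = [1.3562 1.6438; 0.9041 1.0959]
A−BK = [-2.8767 -5.1233; -4.4384 -7.5616]
AᵀP(A−BK) = [70.7671 115.2329; 115.2329 188.7671]
P' = Q + AᵀP(A−BK) = [75.7671 117.2329; 117.2329 189.7671]
tr(P') = 265.5342

1.3562 1.6438 0.9041 1.0959
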